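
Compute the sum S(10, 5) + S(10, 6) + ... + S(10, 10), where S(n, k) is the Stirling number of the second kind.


By definition, S(n, k) counts partitions of an n-set into exactly k nonempty blocks.
Computing row n = 10 for k = 5..10:
S(10, k): 42525, 22827, 5880, 750, 45, 1
Sum = 72028.

72028


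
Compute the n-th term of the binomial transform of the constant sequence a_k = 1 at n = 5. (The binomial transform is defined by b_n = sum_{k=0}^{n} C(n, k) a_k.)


With a_k = 1 for all k, b_n = sum_{k=0}^{n} C(n, k) = 2^n by the binomial theorem.
For n = 5: 2^5 = 32.

32


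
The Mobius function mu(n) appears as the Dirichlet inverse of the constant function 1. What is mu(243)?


243 has a squared prime factor, so mu(243) = 0.
Factorization reveals a repeated prime.

0


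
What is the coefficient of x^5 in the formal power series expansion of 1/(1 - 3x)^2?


The general identity 1/(1 - c x)^r = sum_{k>=0} c^k C(k + r - 1, r - 1) x^k follows by substituting y = c x into 1/(1 - y)^r = sum_{k>=0} C(k + r - 1, r - 1) y^k.
For c = 3, r = 2, k = 5:
3^5 * C(6, 1) = 243 * 6 = 1458.

1458


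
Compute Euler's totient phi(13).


phi(n) counts integers in [1, n] coprime to n. Using the multiplicative formula phi(n) = n * prod_{p | n} (1 - 1/p):
13 = 13, so
phi(13) = 13 * (1 - 1/13) = 12.

12


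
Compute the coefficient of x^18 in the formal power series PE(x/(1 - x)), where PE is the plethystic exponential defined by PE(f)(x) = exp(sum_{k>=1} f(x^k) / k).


For f(x) = x/(1 - x) we have
sum_{k>=1} f(x^k) / k = sum_{k>=1} (1/k) * x^k / (1 - x^k) = sum_{k, m >= 1} x^(k m) / k,
which after exponentiating simplifies to
PE(x/(1 - x)) = prod_{k>=1} 1 / (1 - x^k).
This is the generating function for the partition function p(n), so the coefficient of x^18 is p(18).
Computing p(18) by dynamic programming over parts 1, 2, ..., 18: p(18) = 385.

385


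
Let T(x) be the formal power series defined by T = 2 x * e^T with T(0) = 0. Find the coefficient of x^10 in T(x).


Apply the Lagrange inversion formula: if T = 2 x * phi(T) with phi(t) = e^t, then
[x^n] T = 2^n * (1/n) [t^(n-1)] phi(t)^n = 2^n * (1/n) [t^(n-1)] e^(n t) = 2^n * (1/n) * n^(n-1) / (n-1)! = 2^n * n^(n-1) / n!.
When c = 1 this is the Cayley count of rooted labeled trees on n vertices, divided by n!.
For n = 10: 2^10 * 10^9 / 10! = 1024 * 1000000000/3628800 = 160000000/567.

160000000/567


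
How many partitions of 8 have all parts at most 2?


Using the generating function (1-x)^(-1)(1-x^2)^(-1),
the coefficient of x^8 counts these restricted partitions.
Result = 5

5


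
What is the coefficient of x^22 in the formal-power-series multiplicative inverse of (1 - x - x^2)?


Let the inverse be f(x) = sum_{k>=0} a_k x^k. From f(x) * (1 - x - x^2) = 1 and matching coefficients:
 x^0: a_0 = 1.
 x^1: a_1 - a_0 = 0, so a_1 = 1.
 x^k (k >= 2): a_k - a_{k-1} - a_{k-2} = 0, i.e. a_k = a_{k-1} + a_{k-2}.
This is the Fibonacci-type recurrence shifted so that a_0 = a_1 = 1.
Iterating: a_0=1, a_1=1, a_2=2, a_3=3, a_4=5, a_5=8, a_6=13, a_7=21, a_8=34, a_9=55, ...
a_22 = 28657.

28657


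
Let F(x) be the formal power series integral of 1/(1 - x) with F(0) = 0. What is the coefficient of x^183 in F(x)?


1/(1 - x) = sum_{k>=0} x^k. Integrating termwise and using F(0) = 0 gives
F(x) = sum_{k>=0} x^(k+1) / (k+1) = sum_{m>=1} x^m / m = -ln(1 - x).
So the coefficient of x^183 is 1/183 = 1/183.

1/183


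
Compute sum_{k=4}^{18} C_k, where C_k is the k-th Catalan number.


C_4 through C_18: 14, 42, 132, 429, 1430, 4862, 16796, 58786, 208012, 742900, 2674440, 9694845, 35357670, 129644790, 477638700
Sum = 14 + 42 + 132 + 429 + 1430 + 4862 + 16796 + 58786 + 208012 + 742900 + 2674440 + 9694845 + 35357670 + 129644790 + 477638700
= 656043848

656043848


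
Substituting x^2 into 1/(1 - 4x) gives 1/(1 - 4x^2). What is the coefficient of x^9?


Since 1/(1 - 4x^2) only has even powers of x,
the coefficient of x^9 (odd) is 0.

0


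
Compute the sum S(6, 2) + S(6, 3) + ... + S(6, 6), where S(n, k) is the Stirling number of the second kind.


By definition, S(n, k) counts partitions of an n-set into exactly k nonempty blocks.
Computing row n = 6 for k = 2..6:
S(6, k): 31, 90, 65, 15, 1
Sum = 202.

202


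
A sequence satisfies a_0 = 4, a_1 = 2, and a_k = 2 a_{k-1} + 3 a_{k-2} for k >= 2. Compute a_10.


The characteristic equation is t^2 - 2 t - 3 = 0, with roots r_1 = 3 and r_2 = -1 (so c_1 = r_1 + r_2, c_2 = -r_1 r_2 as required).
One can use the closed form a_n = A r_1^n + B r_2^n, but direct iteration is more reliable:
a_0 = 4, a_1 = 2, a_2 = 16, a_3 = 38, a_4 = 124, a_5 = 362, a_6 = 1096, a_7 = 3278, a_8 = 9844, a_9 = 29522, a_10 = 88576.
So a_10 = 88576.

88576


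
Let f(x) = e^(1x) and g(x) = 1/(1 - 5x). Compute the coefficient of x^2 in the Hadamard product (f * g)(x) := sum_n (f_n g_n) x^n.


Expanding: f_k = 1^k/k! (from e^(1x)) and g_k = 5^k (from 1/(1 - 5x)). So the Hadamard coefficient (f * g)_k = 1^k 5^k / k! = (5)^k / k!.
For k = 2: 5^2/2! = 25/2 = 25/2.

25/2


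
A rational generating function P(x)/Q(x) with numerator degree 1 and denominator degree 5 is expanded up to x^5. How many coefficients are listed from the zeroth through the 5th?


Expanding up to x^5 gives the coefficients for x^0, x^1, ..., x^5.
That is 5 + 1 = 6 coefficients in total.

6


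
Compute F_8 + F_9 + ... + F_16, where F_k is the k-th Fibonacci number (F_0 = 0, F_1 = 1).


Use the identity sum_{k=0}^{N} F_k = F_{N+2} - 1 (which follows from F_{k+2} - F_{k+1} = F_k). Then
sum_{k=8}^{16} F_k = (F_{18} - 1) - (F_{9} - 1) = F_{18} - F_{9}.
Computing: F_{18} = 2584, F_{9} = 34, so
Sum = 2584 - 34 = 2550.

2550


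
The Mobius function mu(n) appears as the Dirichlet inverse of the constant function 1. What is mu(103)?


103 = 103 (all distinct primes).
mu(103) = (-1)^1 = -1

-1


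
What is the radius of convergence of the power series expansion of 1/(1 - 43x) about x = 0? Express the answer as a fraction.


Expanding 1/(1 - 43x) = sum_{k>=0} 43^k x^k, the series converges when |43x| < 1, i.e., |x| < 1/43.
So the radius of convergence is 1/43 = 1/43.

1/43


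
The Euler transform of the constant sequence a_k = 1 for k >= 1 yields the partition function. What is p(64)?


The Euler transform converts the sequence a_k = 1 into the number of integer partitions.
Using the recurrence or dynamic programming:
p(64) = 1741630

1741630


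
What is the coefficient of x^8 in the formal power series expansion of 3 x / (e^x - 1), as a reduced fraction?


The exponential generating function for Bernoulli numbers is
x / (e^x - 1) = sum_{k>=0} B_k x^k / k!.
So the coefficient of x^8 in 3 x / (e^x - 1) is 3 B_8 / 8!.
Computing: B_8 = -1/30, 8! = 40320, giving
3 * -1/30 / 40320 = -1/403200.

-1/403200


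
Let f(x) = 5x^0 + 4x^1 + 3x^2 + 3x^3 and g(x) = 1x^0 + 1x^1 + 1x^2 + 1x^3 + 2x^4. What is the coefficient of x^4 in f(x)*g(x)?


Cauchy product at x^4:
5*2 + 4*1 + 3*1 + 3*1
= 20

20


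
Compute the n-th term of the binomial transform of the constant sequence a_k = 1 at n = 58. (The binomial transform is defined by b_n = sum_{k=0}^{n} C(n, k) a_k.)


With a_k = 1 for all k, b_n = sum_{k=0}^{n} C(n, k) = 2^n by the binomial theorem.
For n = 58: 2^58 = 288230376151711744.

288230376151711744


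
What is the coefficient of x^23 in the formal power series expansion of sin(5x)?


The Maclaurin series is sin(t) = sum_{k>=0} (-1)^k t^(2k+1) / (2k+1)!, so substituting t = 5x, only odd powers of x are nonzero, with coefficient of x^(2k+1) equal to (-1)^k 5^(2k+1) / (2k+1)!.
Write 23 = 2*11 + 1, giving the coefficient (-1)^11 * 5^23 / 23! = -11920928955078125/25852016738884976640000 = -19073486328125/41363226782215962624.

-19073486328125/41363226782215962624


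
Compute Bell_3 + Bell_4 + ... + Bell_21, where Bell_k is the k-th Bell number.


Recall Bell_k counts set partitions of a k-set (with Bell_0 = 1 by convention).
Bell_3 through Bell_21: 5, 15, 52, 203, 877, 4140, 21147, 115975, 678570, 4213597, 27644437, 190899322, 1382958545, 10480142147, 82864869804, 682076806159, 5832742205057, 51724158235372, 474869816156751
Sum = 5 + 15 + 52 + 203 + 877 + 4140 + 21147 + 115975 + 678570 + 4213597 + 27644437 + 190899322 + 1382958545 + 10480142147 + 82864869804 + 682076806159 + 5832742205057 + 51724158235372 + 474869816156751 = 533203744952175.

533203744952175


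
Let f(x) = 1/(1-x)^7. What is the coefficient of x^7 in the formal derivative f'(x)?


Differentiate: d/dx [ 1/(1-x)^r ] = r / (1-x)^(r+1).
Here r = 7, so f'(x) = 7 / (1-x)^8.
The expansion of 1/(1-x)^(r+1) has coefficient of x^n equal to C(n+r, r).
So the coefficient of x^7 in f'(x) is
7 * C(14, 7) = 7 * 3432 = 24024

24024


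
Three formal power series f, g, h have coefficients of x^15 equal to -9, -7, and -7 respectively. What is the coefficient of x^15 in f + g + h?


Series addition is componentwise:
-9 + -7 + -7
= -23

-23


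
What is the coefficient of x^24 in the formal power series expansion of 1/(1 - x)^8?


The negative binomial / multiset identity is
1/(1 - x)^r = sum_{k>=0} C(k + r - 1, r - 1) x^k.
Here r = 8 and k = 24, so the coefficient is
C(24 + 7, 7) = C(31, 7)
= 2629575

2629575


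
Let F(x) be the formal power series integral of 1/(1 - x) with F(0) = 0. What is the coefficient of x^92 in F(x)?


1/(1 - x) = sum_{k>=0} x^k. Integrating termwise and using F(0) = 0 gives
F(x) = sum_{k>=0} x^(k+1) / (k+1) = sum_{m>=1} x^m / m = -ln(1 - x).
So the coefficient of x^92 is 1/92 = 1/92.

1/92


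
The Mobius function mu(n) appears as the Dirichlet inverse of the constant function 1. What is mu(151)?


151 = 151 (all distinct primes).
mu(151) = (-1)^1 = -1

-1


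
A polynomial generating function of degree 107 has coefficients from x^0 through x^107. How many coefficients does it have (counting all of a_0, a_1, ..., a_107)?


A polynomial of degree 107 takes the form a_0 + a_1 x + ... + a_107 x^107.
The number of coefficients is 107 + 1 = 108.

108


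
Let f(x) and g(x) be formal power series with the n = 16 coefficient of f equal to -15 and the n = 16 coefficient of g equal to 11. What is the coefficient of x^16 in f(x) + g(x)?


Addition of formal power series is termwise.
The coefficient of x^16 in f + g = -15 + 11
= -4

-4


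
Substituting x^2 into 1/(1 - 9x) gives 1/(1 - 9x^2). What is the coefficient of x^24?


The coefficient of x^(2m) in 1/(1 - 9x^2) is 9^m.
With n = 24 = 2*12, the coefficient is 9^12 = 282429536481.

282429536481


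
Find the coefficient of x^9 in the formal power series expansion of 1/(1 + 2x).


Write 1/(1 + c x) = 1/(1 - (-c) x) and apply the geometric-series identity
1/(1 - y) = sum_{k>=0} y^k to get 1/(1 + c x) = sum_{k>=0} (-c)^k x^k.
So the coefficient of x^k is (-c)^k = (-1)^k * c^k.
Here c = 2 and k = 9:
(-2)^9 = -1 * 512 = -512

-512


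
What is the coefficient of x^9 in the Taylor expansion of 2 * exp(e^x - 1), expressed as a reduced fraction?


exp(e^x - 1) = sum_{k>=0} Bell_k x^k / k!, where Bell_k is the k-th Bell number.
So the coefficient of x^9 is 2 * Bell_9 / 9!.
Computing: Bell_9 = 21147 and 9! = 362880, giving
2 * 21147/362880 = 1007/8640.

1007/8640


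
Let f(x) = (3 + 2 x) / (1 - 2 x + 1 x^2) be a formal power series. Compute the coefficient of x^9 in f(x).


Write f(x) = sum_{k>=0} a_k x^k. Multiplying both sides by 1 - 2 x + 1 x^2 gives
(1 - 2 x + 1 x^2) sum_{k>=0} a_k x^k = 3 + 2 x.
Matching coefficients:
 x^0: a_0 = 3
 x^1: a_1 - 2 a_0 = 2  =>  a_1 = 2*3 + 2 = 8
 x^k (k >= 2): a_k = 2 a_{k-1} - 1 a_{k-2}.
Iterating: a_2 = 13, a_3 = 18, a_4 = 23, a_5 = 28, a_6 = 33, a_7 = 38, a_8 = 43, a_9 = 48.
So the coefficient of x^9 is 48.

48


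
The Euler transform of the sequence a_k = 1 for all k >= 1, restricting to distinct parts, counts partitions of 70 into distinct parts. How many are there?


Partitions of 70 into distinct parts can be computed via generating function.
Product (1+x)(1+x^2)(1+x^3)...
The coefficient of x^70 = 29927

29927


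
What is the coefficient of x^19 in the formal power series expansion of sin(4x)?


The Maclaurin series is sin(t) = sum_{k>=0} (-1)^k t^(2k+1) / (2k+1)!, so substituting t = 4x, only odd powers of x are nonzero, with coefficient of x^(2k+1) equal to (-1)^k 4^(2k+1) / (2k+1)!.
Write 19 = 2*9 + 1, giving the coefficient (-1)^9 * 4^19 / 19! = -274877906944/121645100408832000 = -4194304/1856156927625.

-4194304/1856156927625


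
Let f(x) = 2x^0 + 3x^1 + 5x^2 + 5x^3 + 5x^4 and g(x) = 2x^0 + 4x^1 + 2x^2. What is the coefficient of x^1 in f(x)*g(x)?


Cauchy product at x^1:
2*4 + 3*2
= 14

14


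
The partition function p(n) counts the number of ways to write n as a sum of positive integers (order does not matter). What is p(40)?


Using the generating function prod_{k>=1} 1/(1-x^k), we compute p(40).
By dynamic programming over parts 1 through 40:
p(40) = 37338

37338


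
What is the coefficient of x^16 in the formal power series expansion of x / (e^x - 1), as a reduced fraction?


The exponential generating function for Bernoulli numbers is
x / (e^x - 1) = sum_{k>=0} B_k x^k / k!.
So the coefficient of x^16 in x / (e^x - 1) is B_16 / 16!.
Computing: B_16 = -3617/510, 16! = 20922789888000, giving
-3617/510 / 20922789888000 = -3617/10670622842880000.

-3617/10670622842880000


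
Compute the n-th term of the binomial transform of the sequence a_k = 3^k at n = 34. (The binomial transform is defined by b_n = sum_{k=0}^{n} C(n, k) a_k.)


With a_k = 3^k, b_n = sum_{k=0}^{n} C(n, k) 3^k = (1 + 3)^n by the binomial theorem.
For n = 34: (1 + 3)^34 = 4^34 = 295147905179352825856.

295147905179352825856


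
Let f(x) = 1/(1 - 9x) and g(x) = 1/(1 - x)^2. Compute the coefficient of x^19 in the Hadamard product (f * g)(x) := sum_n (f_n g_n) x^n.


f has coefficients f_k = 9^k. For g = 1/(1 - x)^2 the coefficient is g_k = C(k + 1, 1) = k + 1. The Hadamard coefficient is (f * g)_k = 9^k * (k + 1).
For k = 19: 9^19 * 20 = 1350851717672992089 * 20 = 27017034353459841780.

27017034353459841780


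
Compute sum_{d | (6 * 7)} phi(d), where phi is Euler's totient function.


First, 6 * 7 = 42. One classical identity is sum_{d | n} phi(d) = n (each k in [1, n] has a unique gcd with n, and among the k's with gcd(k, n) = n/d there are phi(d) of them). So the sum equals 42. We also verify directly:
Divisors of 42: 1, 2, 3, 6, 7, 14, 21, 42.
phi values: 1, 1, 2, 2, 6, 6, 12, 12.
Sum = 42.

42


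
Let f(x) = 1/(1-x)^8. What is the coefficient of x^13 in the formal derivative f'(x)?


Differentiate: d/dx [ 1/(1-x)^r ] = r / (1-x)^(r+1).
Here r = 8, so f'(x) = 8 / (1-x)^9.
The expansion of 1/(1-x)^(r+1) has coefficient of x^n equal to C(n+r, r).
So the coefficient of x^13 in f'(x) is
8 * C(21, 8) = 8 * 203490 = 1627920

1627920


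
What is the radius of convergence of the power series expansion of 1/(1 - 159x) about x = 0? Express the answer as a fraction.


Expanding 1/(1 - 159x) = sum_{k>=0} 159^k x^k, the series converges when |159x| < 1, i.e., |x| < 1/159.
So the radius of convergence is 1/159 = 1/159.

1/159


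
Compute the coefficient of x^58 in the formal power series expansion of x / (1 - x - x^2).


Let f(x) = sum_{k>=0} a_k x^k. Multiplying f(x) * (1 - x - x^2) = x and matching coefficients gives a_0 = 0, a_1 = 1, and a_k = a_{k-1} + a_{k-2} for k >= 2. These are the Fibonacci numbers F_k.
Iterating from F_0 = 0, F_1 = 1:
F_0=0, F_1=1, F_2=1, F_3=2, F_4=3, F_5=5, F_6=8, F_7=13, F_8=21, F_9=34, ...
F_58 = 591286729879.

591286729879


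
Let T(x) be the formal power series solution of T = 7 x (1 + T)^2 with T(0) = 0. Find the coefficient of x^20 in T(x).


Apply the Lagrange inversion formula: if T = 7 x * phi(T) with phi(t) = (1 + t)^2, then [x^n] T = 7^n * (1/n) [t^(n-1)] phi(t)^n = 7^n * (1/n) [t^(n-1)] (1 + t)^(2n) = 7^n * (1/n) C(2n, n-1).
Using the identity C(2n, n-1) = C(2n, n) * n / (n+1), the unscaled factor equals C(2n, n) / (n+1) = C_n, the n-th Catalan number.
For n = 20: C_20 = C(40, 20) / 21 = 137846528820/21 = 6564120420.
With the 7^20 = 79792266297612001 factor, the coefficient is 79792266297612001 * 6564120420 = 523766044562232733001160420.

523766044562232733001160420


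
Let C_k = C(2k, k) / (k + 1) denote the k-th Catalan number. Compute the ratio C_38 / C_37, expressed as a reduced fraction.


Using C_k = (2k)! / (k! (k+1)!), the ratio C_{k+1}/C_k simplifies to
C_{k+1}/C_k = [(2k+2)! / ((k+1)! (k+2)!)] * [k! (k+1)! / (2k)!]
 = (2k+2)(2k+1) / ((k+1)(k+2)) = 2(2k+1) / (k+2).
For k = 37: 2(2*37 + 1) / (37 + 2) = 150/39 = 50/13.

50/13


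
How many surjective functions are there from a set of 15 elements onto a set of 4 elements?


By inclusion-exclusion on which target elements are missed, the number of surjections from an n-set onto a k-set is
surj(n, k) = sum_{j=0}^{k} (-1)^j C(k, j) (k - j)^n.
Equivalently surj(n, k) = k! * S(n, k), where S(n, k) is the Stirling number of the second kind.
For n = 15, k = 4:
S(15, 4) = 42355950, so
surj = 4! * 42355950 = 24 * 42355950 = 1016542800.

1016542800


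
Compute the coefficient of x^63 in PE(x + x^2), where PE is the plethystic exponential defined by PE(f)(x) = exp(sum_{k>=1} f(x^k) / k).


With f(x) = x + x^2, the exponent is sum_{k>=1} (x^k + x^(2k)) / k = -ln(1 - x) - ln(1 - x^2). Exponentiating:
PE(x + x^2) = 1 / ((1 - x)(1 - x^2)).
This is the generating function for partitions of n into parts of size 1 or 2. The number of 2's can be any j in 0..31, and the rest are 1's, so
[x^63] = floor(63/2) + 1 = 32.

32


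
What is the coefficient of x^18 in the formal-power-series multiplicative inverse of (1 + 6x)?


The inverse is 1/(1 + 6x). Apply the geometric identity 1/(1 - y) = sum_{k>=0} y^k with y = -6x:
1/(1 + 6x) = sum_{k>=0} (-6)^k x^k.
So the coefficient of x^18 is (-6)^18 = 101559956668416.

101559956668416


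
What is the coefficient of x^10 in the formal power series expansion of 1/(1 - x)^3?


The expansion 1/(1 - x)^r = sum_{k>=0} C(k + r - 1, r - 1) x^k follows from the multiset / negative-binomial theorem (or from repeated differentiation of the geometric series).
For r = 3 and k = 10:
C(12, 2) = 479001600 / (2 * 3628800) = 66.

66


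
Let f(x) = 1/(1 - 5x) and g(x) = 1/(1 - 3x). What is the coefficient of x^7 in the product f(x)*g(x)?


The coefficient of x^n in f*g is the Cauchy product: sum_{k=0}^{n} a^k * b^(n-k).
With a=5, b=3, n=7:
sum_{k=0}^{7} 5^k * 3^(7-k)
= 192032

192032


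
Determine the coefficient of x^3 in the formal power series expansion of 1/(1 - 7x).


The geometric series identity gives 1/(1 - c x) = sum_{k>=0} c^k x^k, so the coefficient of x^k is c^k.
Here c = 7 and k = 3.
Computing: 7^3 = 343

343


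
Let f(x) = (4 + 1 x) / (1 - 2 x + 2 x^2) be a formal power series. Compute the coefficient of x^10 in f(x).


Write f(x) = sum_{k>=0} a_k x^k. Multiplying both sides by 1 - 2 x + 2 x^2 gives
(1 - 2 x + 2 x^2) sum_{k>=0} a_k x^k = 4 + 1 x.
Matching coefficients:
 x^0: a_0 = 4
 x^1: a_1 - 2 a_0 = 1  =>  a_1 = 2*4 + 1 = 9
 x^k (k >= 2): a_k = 2 a_{k-1} - 2 a_{k-2}.
Iterating: a_2 = 10, a_3 = 2, a_4 = -16, a_5 = -36, a_6 = -40, a_7 = -8, a_8 = 64, a_9 = 144, a_10 = 160.
So the coefficient of x^10 is 160.

160


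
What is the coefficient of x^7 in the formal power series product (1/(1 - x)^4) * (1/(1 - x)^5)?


Combine the factors: (1/(1 - x)^4) * (1/(1 - x)^5) = 1/(1 - x)^9.
Then use 1/(1 - x)^r = sum_{k>=0} C(k + r - 1, r - 1) x^k with r = 9 and k = 7:
C(15, 8) = 6435.

6435


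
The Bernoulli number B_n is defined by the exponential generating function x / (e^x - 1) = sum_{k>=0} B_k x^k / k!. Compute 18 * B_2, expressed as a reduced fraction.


Bernoulli numbers can also be computed recursively via B_0 = 1 and sum_{j=0}^{m} C(m+1, j) B_j = 0 for m >= 1. Odd-index Bernoulli numbers vanish for k >= 3.
Computing B_2 = 1/6, so 18 * B_2 = 18 * 1/6 = 3.

3


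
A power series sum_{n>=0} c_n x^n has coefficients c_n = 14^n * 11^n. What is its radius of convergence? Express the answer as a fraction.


By the root test (Cauchy-Hadamard), the radius is R = 1 / limsup_n |c_n|^(1/n).
Here |c_n|^(1/n) = (14^n * 11^n)^(1/n) = 14 * 11 = 154 for all n.
So R = 1/154 = 1/154.

1/154


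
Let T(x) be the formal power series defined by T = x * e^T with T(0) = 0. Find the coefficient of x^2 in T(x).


Apply the Lagrange inversion formula: if T = x * phi(T) with phi(t) = e^t, then
[x^n] T = (1/n) [t^(n-1)] phi(t)^n = (1/n) [t^(n-1)] e^(n t) = (1/n) * n^(n-1) / (n-1)! = n^(n-1) / n!.
When c = 1 this is the Cayley count of rooted labeled trees on n vertices, divided by n!.
For n = 2: 2^1 / 2! = 2/2 = 1.

1


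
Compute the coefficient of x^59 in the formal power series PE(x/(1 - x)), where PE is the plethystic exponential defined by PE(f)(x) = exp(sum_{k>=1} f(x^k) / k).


For f(x) = x/(1 - x) we have
sum_{k>=1} f(x^k) / k = sum_{k>=1} (1/k) * x^k / (1 - x^k) = sum_{k, m >= 1} x^(k m) / k,
which after exponentiating simplifies to
PE(x/(1 - x)) = prod_{k>=1} 1 / (1 - x^k).
This is the generating function for the partition function p(n), so the coefficient of x^59 is p(59).
Computing p(59) by dynamic programming over parts 1, 2, ..., 59: p(59) = 831820.

831820


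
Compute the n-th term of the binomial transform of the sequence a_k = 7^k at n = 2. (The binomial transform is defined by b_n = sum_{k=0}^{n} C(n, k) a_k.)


With a_k = 7^k, b_n = sum_{k=0}^{n} C(n, k) 7^k = (1 + 7)^n by the binomial theorem.
For n = 2: (1 + 7)^2 = 8^2 = 64.

64


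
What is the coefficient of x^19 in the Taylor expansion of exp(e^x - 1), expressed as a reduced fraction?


exp(e^x - 1) = sum_{k>=0} Bell_k x^k / k!, where Bell_k is the k-th Bell number.
So the coefficient of x^19 is Bell_19 / 19!.
Computing: Bell_19 = 5832742205057 and 19! = 121645100408832000, giving
5832742205057/121645100408832000 = 5832742205057/121645100408832000.

5832742205057/121645100408832000


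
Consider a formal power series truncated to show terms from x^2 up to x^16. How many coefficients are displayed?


From x^2 to x^16 inclusive, the count is 16 - 2 + 1 = 15.

15


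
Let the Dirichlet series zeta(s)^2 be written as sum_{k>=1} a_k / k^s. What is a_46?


The Dirichlet convolution of the constant function 1 with itself gives (1 * 1)(k) = sum_{d | k} 1 = d(k), the number of positive divisors of k.
Since zeta(s) = sum_{k>=1} 1/k^s, we have zeta(s)^2 = sum_{k>=1} d(k)/k^s, so a_k = d(k).
For k = 46: the divisors are 1, 2, 23, 46.
Count = 4.

4


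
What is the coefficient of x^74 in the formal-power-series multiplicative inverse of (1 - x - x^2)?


Let the inverse be f(x) = sum_{k>=0} a_k x^k. From f(x) * (1 - x - x^2) = 1 and matching coefficients:
 x^0: a_0 = 1.
 x^1: a_1 - a_0 = 0, so a_1 = 1.
 x^k (k >= 2): a_k - a_{k-1} - a_{k-2} = 0, i.e. a_k = a_{k-1} + a_{k-2}.
This is the Fibonacci-type recurrence shifted so that a_0 = a_1 = 1.
Iterating: a_0=1, a_1=1, a_2=2, a_3=3, a_4=5, a_5=8, a_6=13, a_7=21, a_8=34, a_9=55, ...
a_74 = 2111485077978050.

2111485077978050


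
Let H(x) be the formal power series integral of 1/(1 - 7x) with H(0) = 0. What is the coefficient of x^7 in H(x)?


1/(1 - 7x) = sum_{k>=0} 7^k x^k. Integrating termwise with H(0) = 0:
H(x) = sum_{k>=0} 7^k x^(k+1) / (k+1) = sum_{m>=1} 7^(m-1) x^m / m.
For m = 7: 7^6/7 = 117649/7 = 16807.

16807


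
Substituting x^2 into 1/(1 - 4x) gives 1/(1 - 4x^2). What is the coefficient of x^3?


Since 1/(1 - 4x^2) only has even powers of x,
the coefficient of x^3 (odd) is 0.

0


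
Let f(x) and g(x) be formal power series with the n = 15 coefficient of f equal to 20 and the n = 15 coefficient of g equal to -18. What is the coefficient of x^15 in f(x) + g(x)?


Addition of formal power series is termwise.
The coefficient of x^15 in f + g = 20 + -18
= 2

2


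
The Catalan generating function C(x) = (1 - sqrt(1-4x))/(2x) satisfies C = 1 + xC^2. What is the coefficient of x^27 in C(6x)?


Substituting x -> 6x scales the n-th coefficient by 6^n, so [x^27] C(6x) = 6^27 * C_27.
C_27 = C(2*27, 27)/(28) = 1946939425648112/28 = 69533550916004.
So 6^27 * 69533550916004 = 1023490369077469249536 * 69533550916004 = 71166919690287933972512075251974144.

71166919690287933972512075251974144


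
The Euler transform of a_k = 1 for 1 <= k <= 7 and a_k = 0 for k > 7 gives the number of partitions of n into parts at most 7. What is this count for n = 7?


Partitions of 7 into parts at most 7:
Using generating function (1-x)^(-1)(1-x^2)^(-1)...(1-x^7)^(-1),
the coefficient of x^7 = 15

15


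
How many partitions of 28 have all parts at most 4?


Using the generating function (1-x)^(-1)(1-x^2)^(-1)...(1-x^4)^(-1),
the coefficient of x^28 counts these restricted partitions.
Result = 249

249


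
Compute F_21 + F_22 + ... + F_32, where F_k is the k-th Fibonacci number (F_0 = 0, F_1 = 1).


Use the identity sum_{k=0}^{N} F_k = F_{N+2} - 1 (which follows from F_{k+2} - F_{k+1} = F_k). Then
sum_{k=21}^{32} F_k = (F_{34} - 1) - (F_{22} - 1) = F_{34} - F_{22}.
Computing: F_{34} = 5702887, F_{22} = 17711, so
Sum = 5702887 - 17711 = 5685176.

5685176


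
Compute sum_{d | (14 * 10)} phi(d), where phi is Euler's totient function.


First, 14 * 10 = 140. One classical identity is sum_{d | n} phi(d) = n (each k in [1, n] has a unique gcd with n, and among the k's with gcd(k, n) = n/d there are phi(d) of them). So the sum equals 140. We also verify directly:
Divisors of 140: 1, 2, 4, 5, 7, 10, 14, 20, 28, 35, 70, 140.
phi values: 1, 1, 2, 4, 6, 4, 6, 8, 12, 24, 24, 48.
Sum = 140.

140


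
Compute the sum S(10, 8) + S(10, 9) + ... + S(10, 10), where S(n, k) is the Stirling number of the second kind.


By definition, S(n, k) counts partitions of an n-set into exactly k nonempty blocks.
Computing row n = 10 for k = 8..10:
S(10, k): 750, 45, 1
Sum = 796.

796


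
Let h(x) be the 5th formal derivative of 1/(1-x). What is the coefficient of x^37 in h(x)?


Differentiating 5 times: d^5/dx^5 [1/(1-x)] = 5!/(1-x)^6.
The expansion 1/(1-x)^6 = sum_{k>=0} C(k+5, 5) x^k, so the coefficient of x^n in 5!/(1-x)^6 is 5! * C(n+5, 5).
For n = 37: 120 * C(42, 5) = 120 * 850668 = 102080160

102080160


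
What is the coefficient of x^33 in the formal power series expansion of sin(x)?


The Maclaurin series is sin(t) = sum_{k>=0} (-1)^k t^(2k+1) / (2k+1)!, so substituting t = x, only odd powers of x are nonzero, with coefficient of x^(2k+1) equal to (-1)^k / (2k+1)!.
Write 33 = 2*16 + 1, giving the coefficient (-1)^16 / 33! = 1/8683317618811886495518194401280000000 = 1/8683317618811886495518194401280000000.

1/8683317618811886495518194401280000000


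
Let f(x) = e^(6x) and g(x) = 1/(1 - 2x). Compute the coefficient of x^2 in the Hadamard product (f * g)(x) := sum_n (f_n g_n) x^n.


Expanding: f_k = 6^k/k! (from e^(6x)) and g_k = 2^k (from 1/(1 - 2x)). So the Hadamard coefficient (f * g)_k = 6^k 2^k / k! = (12)^k / k!.
For k = 2: 12^2/2! = 144/2 = 72.

72


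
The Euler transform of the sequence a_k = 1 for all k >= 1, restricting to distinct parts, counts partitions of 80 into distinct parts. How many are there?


Partitions of 80 into distinct parts can be computed via generating function.
Product (1+x)(1+x^2)(1+x^3)...
The coefficient of x^80 = 77312

77312


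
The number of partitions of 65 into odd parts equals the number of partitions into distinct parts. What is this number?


Computing partitions of 65 into odd parts (1, 3, 5, ...):
Using the generating function prod_{k>=0} 1/(1-x^(2k+1)),
the count is 18200

18200


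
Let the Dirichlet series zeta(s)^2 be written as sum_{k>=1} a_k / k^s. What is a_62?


The Dirichlet convolution of the constant function 1 with itself gives (1 * 1)(k) = sum_{d | k} 1 = d(k), the number of positive divisors of k.
Since zeta(s) = sum_{k>=1} 1/k^s, we have zeta(s)^2 = sum_{k>=1} d(k)/k^s, so a_k = d(k).
For k = 62: the divisors are 1, 2, 31, 62.
Count = 4.

4


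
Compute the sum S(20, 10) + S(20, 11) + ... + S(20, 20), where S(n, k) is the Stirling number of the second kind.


By definition, S(n, k) counts partitions of an n-set into exactly k nonempty blocks.
Computing row n = 20 for k = 10..20:
S(20, k): 5917584964655, 1900842429486, 411016633391, 61068660380, 6302524580, 452329200, 22350954, 741285, 15675, 190, 1
Sum = 8297290649797.

8297290649797


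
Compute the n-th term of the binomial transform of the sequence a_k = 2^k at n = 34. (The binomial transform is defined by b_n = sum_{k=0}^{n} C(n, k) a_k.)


With a_k = 2^k, b_n = sum_{k=0}^{n} C(n, k) 2^k = (1 + 2)^n by the binomial theorem.
For n = 34: (1 + 2)^34 = 3^34 = 16677181699666569.

16677181699666569


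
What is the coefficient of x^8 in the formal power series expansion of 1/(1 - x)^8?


The negative binomial / multiset identity is
1/(1 - x)^r = sum_{k>=0} C(k + r - 1, r - 1) x^k.
Here r = 8 and k = 8, so the coefficient is
C(8 + 7, 7) = C(15, 7)
= 6435

6435


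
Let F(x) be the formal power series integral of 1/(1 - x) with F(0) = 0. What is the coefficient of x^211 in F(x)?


1/(1 - x) = sum_{k>=0} x^k. Integrating termwise and using F(0) = 0 gives
F(x) = sum_{k>=0} x^(k+1) / (k+1) = sum_{m>=1} x^m / m = -ln(1 - x).
So the coefficient of x^211 is 1/211 = 1/211.

1/211


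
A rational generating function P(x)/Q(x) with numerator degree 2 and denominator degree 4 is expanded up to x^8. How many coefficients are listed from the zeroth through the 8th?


Expanding up to x^8 gives the coefficients for x^0, x^1, ..., x^8.
That is 8 + 1 = 9 coefficients in total.

9


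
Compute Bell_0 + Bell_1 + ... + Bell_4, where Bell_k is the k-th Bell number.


Recall Bell_k counts set partitions of a k-set (with Bell_0 = 1 by convention).
Bell_0 through Bell_4: 1, 1, 2, 5, 15
Sum = 1 + 1 + 2 + 5 + 15 = 24.

24


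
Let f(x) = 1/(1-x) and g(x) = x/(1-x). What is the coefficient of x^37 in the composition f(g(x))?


First simplify the composition: f(g(x)) = 1/(1 - x/(1-x)) = (1-x)/((1-x) - x) = (1-x)/(1-2x).
Now extract the coefficient. Write (1-x)/(1-2x) = 1/(1-2x) - x/(1-2x).
The coefficient of x^n in 1/(1-2x) is 2^n, and in x/(1-2x) is 2^(n-1) (for n >= 1).
So the coefficient of x^37 is 2^37 - 2^36 = 137438953472 - 68719476736 = 68719476736.

68719476736


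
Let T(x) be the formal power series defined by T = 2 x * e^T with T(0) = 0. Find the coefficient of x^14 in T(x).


Apply the Lagrange inversion formula: if T = 2 x * phi(T) with phi(t) = e^t, then
[x^n] T = 2^n * (1/n) [t^(n-1)] phi(t)^n = 2^n * (1/n) [t^(n-1)] e^(n t) = 2^n * (1/n) * n^(n-1) / (n-1)! = 2^n * n^(n-1) / n!.
When c = 1 this is the Cayley count of rooted labeled trees on n vertices, divided by n!.
For n = 14: 2^14 * 14^13 / 14! = 16384 * 793714773254144/87178291200 = 129586085429248/868725.

129586085429248/868725


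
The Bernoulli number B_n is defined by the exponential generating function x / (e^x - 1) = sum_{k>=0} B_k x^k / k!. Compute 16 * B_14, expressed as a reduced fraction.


Bernoulli numbers can also be computed recursively via B_0 = 1 and sum_{j=0}^{m} C(m+1, j) B_j = 0 for m >= 1. Odd-index Bernoulli numbers vanish for k >= 3.
Computing B_14 = 7/6, so 16 * B_14 = 16 * 7/6 = 56/3.

56/3


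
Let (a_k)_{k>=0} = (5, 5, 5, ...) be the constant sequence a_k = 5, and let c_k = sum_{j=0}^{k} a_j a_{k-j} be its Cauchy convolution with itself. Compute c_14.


Since a_j = 5 for all j >= 0, the convolution sum becomes
c_k = sum_{j=0}^{k} 5 * 5 = 25 * (k + 1).
Equivalently, the generating function of (a_k) is 5/(1 - x) and its square is 25/(1 - x)^2 = sum_{k>=0} 25(k + 1) x^k.
For k = 14: 25 * 15 = 375.

375


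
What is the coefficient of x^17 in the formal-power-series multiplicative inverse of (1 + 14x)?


The inverse is 1/(1 + 14x). Apply the geometric identity 1/(1 - y) = sum_{k>=0} y^k with y = -14x:
1/(1 + 14x) = sum_{k>=0} (-14)^k x^k.
So the coefficient of x^17 is (-14)^17 = -30491346729331195904.

-30491346729331195904


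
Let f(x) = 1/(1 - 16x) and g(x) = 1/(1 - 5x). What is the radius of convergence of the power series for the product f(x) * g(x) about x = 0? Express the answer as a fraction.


The radius of 1/(1 - 16x) is 1/16 (nearest singularity at x = 1/16), and the radius of 1/(1 - 5x) is 1/5.
The product f(x)*g(x) = 1/((1 - 16x)(1 - 5x)) has singularities at both 1/16 and 1/5, so its radius of convergence is the distance to the nearest one:
min(1/16, 1/5) = 1/16.

1/16


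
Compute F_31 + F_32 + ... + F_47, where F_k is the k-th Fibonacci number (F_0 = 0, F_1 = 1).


Use the identity sum_{k=0}^{N} F_k = F_{N+2} - 1 (which follows from F_{k+2} - F_{k+1} = F_k). Then
sum_{k=31}^{47} F_k = (F_{49} - 1) - (F_{32} - 1) = F_{49} - F_{32}.
Computing: F_{49} = 7778742049, F_{32} = 2178309, so
Sum = 7778742049 - 2178309 = 7776563740.

7776563740


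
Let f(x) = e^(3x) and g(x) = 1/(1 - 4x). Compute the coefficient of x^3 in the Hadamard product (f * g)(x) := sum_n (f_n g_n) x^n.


Expanding: f_k = 3^k/k! (from e^(3x)) and g_k = 4^k (from 1/(1 - 4x)). So the Hadamard coefficient (f * g)_k = 3^k 4^k / k! = (12)^k / k!.
For k = 3: 12^3/3! = 1728/6 = 288.

288


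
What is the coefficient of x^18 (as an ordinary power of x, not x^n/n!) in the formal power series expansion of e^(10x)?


The exponential series is e^y = sum_{k>=0} y^k / k!. Substituting y = 10x gives
e^(10x) = sum_{k>=0} 10^k x^k / k!.
So the coefficient of x^n is a^n/n! with a = 10, n = 18:
10^18 / 18! = 1000000000000000000/6402373705728000 = 122070312500/781539759

122070312500/781539759


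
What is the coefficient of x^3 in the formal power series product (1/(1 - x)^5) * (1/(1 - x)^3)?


Combine the factors: (1/(1 - x)^5) * (1/(1 - x)^3) = 1/(1 - x)^8.
Then use 1/(1 - x)^r = sum_{k>=0} C(k + r - 1, r - 1) x^k with r = 8 and k = 3:
C(10, 7) = 120.

120


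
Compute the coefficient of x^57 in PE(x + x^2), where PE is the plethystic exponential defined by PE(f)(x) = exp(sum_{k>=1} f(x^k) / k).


With f(x) = x + x^2, the exponent is sum_{k>=1} (x^k + x^(2k)) / k = -ln(1 - x) - ln(1 - x^2). Exponentiating:
PE(x + x^2) = 1 / ((1 - x)(1 - x^2)).
This is the generating function for partitions of n into parts of size 1 or 2. The number of 2's can be any j in 0..28, and the rest are 1's, so
[x^57] = floor(57/2) + 1 = 29.

29


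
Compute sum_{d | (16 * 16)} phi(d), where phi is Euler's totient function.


First, 16 * 16 = 256. One classical identity is sum_{d | n} phi(d) = n (each k in [1, n] has a unique gcd with n, and among the k's with gcd(k, n) = n/d there are phi(d) of them). So the sum equals 256. We also verify directly:
Divisors of 256: 1, 2, 4, 8, 16, 32, 64, 128, 256.
phi values: 1, 1, 2, 4, 8, 16, 32, 64, 128.
Sum = 256.

256


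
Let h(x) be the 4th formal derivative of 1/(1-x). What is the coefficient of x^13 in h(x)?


Differentiating 4 times: d^4/dx^4 [1/(1-x)] = 4!/(1-x)^5.
The expansion 1/(1-x)^5 = sum_{k>=0} C(k+4, 4) x^k, so the coefficient of x^n in 4!/(1-x)^5 is 4! * C(n+4, 4).
For n = 13: 24 * C(17, 4) = 24 * 2380 = 57120

57120


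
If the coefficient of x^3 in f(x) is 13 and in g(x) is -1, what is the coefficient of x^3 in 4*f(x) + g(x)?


Scalar multiplication scales coefficients: 4 * 13 = 52.
Then add the g coefficient: 52 + -1
= 51

51


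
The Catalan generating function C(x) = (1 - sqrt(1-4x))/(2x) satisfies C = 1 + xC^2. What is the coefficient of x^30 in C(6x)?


Substituting x -> 6x scales the n-th coefficient by 6^n, so [x^30] C(6x) = 6^30 * C_30.
C_30 = C(2*30, 30)/(31) = 118264581564861424/31 = 3814986502092304.
So 6^30 * 3814986502092304 = 221073919720733357899776 * 3814986502092304 = 843394019699235377014683080691132923904.

843394019699235377014683080691132923904


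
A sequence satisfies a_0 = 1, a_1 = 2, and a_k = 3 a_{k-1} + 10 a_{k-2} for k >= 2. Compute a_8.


The characteristic equation is t^2 - 3 t - 10 = 0, with roots r_1 = 5 and r_2 = -2 (so c_1 = r_1 + r_2, c_2 = -r_1 r_2 as required).
One can use the closed form a_n = A r_1^n + B r_2^n, but direct iteration is more reliable:
a_0 = 1, a_1 = 2, a_2 = 16, a_3 = 68, a_4 = 364, a_5 = 1772, a_6 = 8956, a_7 = 44588, a_8 = 223324.
So a_8 = 223324.

223324


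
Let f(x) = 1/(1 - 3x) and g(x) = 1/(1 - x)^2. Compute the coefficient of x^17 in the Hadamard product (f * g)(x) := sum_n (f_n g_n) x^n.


f has coefficients f_k = 3^k. For g = 1/(1 - x)^2 the coefficient is g_k = C(k + 1, 1) = k + 1. The Hadamard coefficient is (f * g)_k = 3^k * (k + 1).
For k = 17: 3^17 * 18 = 129140163 * 18 = 2324522934.

2324522934


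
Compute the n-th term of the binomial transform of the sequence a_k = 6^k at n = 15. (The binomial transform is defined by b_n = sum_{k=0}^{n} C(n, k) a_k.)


With a_k = 6^k, b_n = sum_{k=0}^{n} C(n, k) 6^k = (1 + 6)^n by the binomial theorem.
For n = 15: (1 + 6)^15 = 7^15 = 4747561509943.

4747561509943


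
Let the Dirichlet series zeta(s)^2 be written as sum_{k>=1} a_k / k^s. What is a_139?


The Dirichlet convolution of the constant function 1 with itself gives (1 * 1)(k) = sum_{d | k} 1 = d(k), the number of positive divisors of k.
Since zeta(s) = sum_{k>=1} 1/k^s, we have zeta(s)^2 = sum_{k>=1} d(k)/k^s, so a_k = d(k).
For k = 139: the divisors are 1, 139.
Count = 2.

2


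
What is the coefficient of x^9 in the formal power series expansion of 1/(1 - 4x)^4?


The general identity 1/(1 - c x)^r = sum_{k>=0} c^k C(k + r - 1, r - 1) x^k follows by substituting y = c x into 1/(1 - y)^r = sum_{k>=0} C(k + r - 1, r - 1) y^k.
For c = 4, r = 4, k = 9:
4^9 * C(12, 3) = 262144 * 220 = 57671680.

57671680


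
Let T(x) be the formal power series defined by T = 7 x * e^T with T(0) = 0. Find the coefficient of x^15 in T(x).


Apply the Lagrange inversion formula: if T = 7 x * phi(T) with phi(t) = e^t, then
[x^n] T = 7^n * (1/n) [t^(n-1)] phi(t)^n = 7^n * (1/n) [t^(n-1)] e^(n t) = 7^n * (1/n) * n^(n-1) / (n-1)! = 7^n * n^(n-1) / n!.
When c = 1 this is the Cayley count of rooted labeled trees on n vertices, divided by n!.
For n = 15: 7^15 * 15^14 / 15! = 4747561509943 * 29192926025390625/1307674368000 = 31039492054703466796875/292864.

31039492054703466796875/292864


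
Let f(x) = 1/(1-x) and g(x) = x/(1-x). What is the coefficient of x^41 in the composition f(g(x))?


First simplify the composition: f(g(x)) = 1/(1 - x/(1-x)) = (1-x)/((1-x) - x) = (1-x)/(1-2x).
Now extract the coefficient. Write (1-x)/(1-2x) = 1/(1-2x) - x/(1-2x).
The coefficient of x^n in 1/(1-2x) is 2^n, and in x/(1-2x) is 2^(n-1) (for n >= 1).
So the coefficient of x^41 is 2^41 - 2^40 = 2199023255552 - 1099511627776 = 1099511627776.

1099511627776


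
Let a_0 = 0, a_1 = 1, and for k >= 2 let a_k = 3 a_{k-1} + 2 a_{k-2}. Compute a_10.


Iterating the recurrence forward:
a_0 = 0
a_1 = 1
a_2 = 3*1 + 2*0 = 3
a_3 = 3*3 + 2*1 = 11
a_4 = 3*11 + 2*3 = 39
a_5 = 3*39 + 2*11 = 139
a_6 = 3*139 + 2*39 = 495
a_7 = 3*495 + 2*139 = 1763
a_8 = 3*1763 + 2*495 = 6279
a_9 = 3*6279 + 2*1763 = 22363
a_10 = 3*22363 + 2*6279 = 79647
So a_10 = 79647.

79647


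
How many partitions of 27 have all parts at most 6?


Using the generating function (1-x)^(-1)(1-x^2)^(-1)...(1-x^6)^(-1),
the coefficient of x^27 counts these restricted partitions.
Result = 811

811


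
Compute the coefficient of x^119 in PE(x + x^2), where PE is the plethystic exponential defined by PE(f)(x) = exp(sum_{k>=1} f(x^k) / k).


With f(x) = x + x^2, the exponent is sum_{k>=1} (x^k + x^(2k)) / k = -ln(1 - x) - ln(1 - x^2). Exponentiating:
PE(x + x^2) = 1 / ((1 - x)(1 - x^2)).
This is the generating function for partitions of n into parts of size 1 or 2. The number of 2's can be any j in 0..59, and the rest are 1's, so
[x^119] = floor(119/2) + 1 = 60.

60


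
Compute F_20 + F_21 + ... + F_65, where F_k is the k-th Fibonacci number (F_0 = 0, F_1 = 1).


Use the identity sum_{k=0}^{N} F_k = F_{N+2} - 1 (which follows from F_{k+2} - F_{k+1} = F_k). Then
sum_{k=20}^{65} F_k = (F_{67} - 1) - (F_{21} - 1) = F_{67} - F_{21}.
Computing: F_{67} = 44945570212853, F_{21} = 10946, so
Sum = 44945570212853 - 10946 = 44945570201907.

44945570201907
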